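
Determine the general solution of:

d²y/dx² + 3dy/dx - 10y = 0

Characteristic equation: r² + 3r - 10 = 0
Roots: r = 2, -5 (distinct real)
General solution: y = C₁e^(2x) + C₂e^(-5x)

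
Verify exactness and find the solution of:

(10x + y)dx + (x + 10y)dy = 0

Verify exactness: ∂M/∂y = ∂N/∂x ✓
Find F(x,y) such that ∂F/∂x = M, ∂F/∂y = N
Solution: 5x² + xy + 5y² = C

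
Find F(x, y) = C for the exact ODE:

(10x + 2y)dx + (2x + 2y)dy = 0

Verify exactness: ∂M/∂y = ∂N/∂x ✓
Find F(x,y) such that ∂F/∂x = M, ∂F/∂y = N
Solution: 5x² + 2xy + y² = C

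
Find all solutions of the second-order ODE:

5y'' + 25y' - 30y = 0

Characteristic equation: 5r² + 25r - 30 = 0
Divide by 5: r² + 5r - 6 = 0
Roots: r = 1, -6 (distinct real)
General solution: y = C₁e^x + C₂e^(-6x)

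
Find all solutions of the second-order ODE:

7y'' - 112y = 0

Characteristic equation: 7r² - 112 = 0
Divide by 7: r² - 16 = 0
Roots: r = 4, -4 (distinct real)
General solution: y = C₁e^(4x) + C₂e^(-4x)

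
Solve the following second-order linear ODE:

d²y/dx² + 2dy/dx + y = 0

Characteristic equation: r² + 2r + 1 = 0
Factored: (r + 1)² = 0
Repeated root: r = -1
General solution: y = (C₁ + C₂x)e^(-x)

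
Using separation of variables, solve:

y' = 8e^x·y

Separating variables and integrating:
ln|y| = 8e^x + C

General solution: y = Ce^(8e^x)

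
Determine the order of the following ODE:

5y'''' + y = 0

The order is 4 (highest derivative is of order 4).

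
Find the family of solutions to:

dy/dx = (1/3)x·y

Separating variables and integrating:
ln|y| = x^2/6 + C

General solution: y = Ce^(x^2/6)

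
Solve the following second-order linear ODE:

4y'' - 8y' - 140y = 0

Characteristic equation: 4r² - 8r - 140 = 0
Divide by 4: r² - 2r - 35 = 0
Roots: r = 7, -5 (distinct real)
General solution: y = C₁e^(7x) + C₂e^(-5x)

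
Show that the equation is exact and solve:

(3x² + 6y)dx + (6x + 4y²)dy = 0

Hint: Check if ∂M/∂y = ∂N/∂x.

Verify exactness: ∂M/∂y = ∂N/∂x ✓
Find F(x,y) such that ∂F/∂x = M, ∂F/∂y = N
Solution: x³ + 6xy + 4y³/3 = C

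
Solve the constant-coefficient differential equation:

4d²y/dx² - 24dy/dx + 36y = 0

Characteristic equation: 4r² - 24r + 36 = 0
Divide by 4: r² - 6r + 9 = 0
Factored: (r - 3)² = 0
Repeated root: r = 3
General solution: y = (C₁ + C₂x)e^(3x)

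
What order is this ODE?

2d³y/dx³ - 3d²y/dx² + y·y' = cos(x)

The order is 3 (highest derivative is of order 3).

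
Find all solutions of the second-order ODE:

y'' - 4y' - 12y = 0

Characteristic equation: r² - 4r - 12 = 0
Roots: r = 6, -2 (distinct real)
General solution: y = C₁e^(6x) + C₂e^(-2x)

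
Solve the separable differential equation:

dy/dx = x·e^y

Separating variables and integrating:
-e^(-y) = x²/2 + C

General solution: y = -ln(C - x²/2)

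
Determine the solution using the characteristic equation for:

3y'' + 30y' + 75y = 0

Characteristic equation: 3r² + 30r + 75 = 0
Divide by 3: r² + 10r + 25 = 0
Factored: (r + 5)² = 0
Repeated root: r = -5
General solution: y = (C₁ + C₂x)e^(-5x)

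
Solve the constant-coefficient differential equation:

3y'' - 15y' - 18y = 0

Characteristic equation: 3r² - 15r - 18 = 0
Divide by 3: r² - 5r - 6 = 0
Roots: r = 6, -1 (distinct real)
General solution: y = C₁e^(6x) + C₂e^(-x)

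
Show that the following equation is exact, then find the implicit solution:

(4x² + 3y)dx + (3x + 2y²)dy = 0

Verify exactness: ∂M/∂y = ∂N/∂x ✓
Find F(x,y) such that ∂F/∂x = M, ∂F/∂y = N
Solution: 4x³/3 + 3xy + 2y³/3 = C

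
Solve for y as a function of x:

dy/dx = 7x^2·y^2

Separating variables and integrating:
-1/y = 7x^3/3 + C

General solution: y^-1 = (-7/3)x^3 + C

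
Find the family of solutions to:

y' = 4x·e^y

Separating variables and integrating:
-e^(-y) = 2x² + C

General solution: y = -ln(C - 2x²)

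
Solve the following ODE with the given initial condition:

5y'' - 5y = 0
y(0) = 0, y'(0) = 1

General solution: y = C₁e^x + C₂e^(-x)
Applying ICs: C₁ = 1/2, C₂ = -1/2
Particular solution: y = (1/2)e^x - (1/2)e^(-x)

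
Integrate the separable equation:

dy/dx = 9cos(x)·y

Separating variables and integrating:
ln|y| = 9sin(x) + C

General solution: y = Ce^(9sin(x))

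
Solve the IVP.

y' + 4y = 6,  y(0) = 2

General solution: y = 3/2 + Ce^(-4x)
Applying y(0) = 2: C = 2 - 3/2 = 1/2
Particular solution: y = 3/2 + (1/2)e^(-4x)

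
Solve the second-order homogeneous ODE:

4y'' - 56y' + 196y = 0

Characteristic equation: 4r² - 56r + 196 = 0
Divide by 4: r² - 14r + 49 = 0
Factored: (r - 7)² = 0
Repeated root: r = 7
General solution: y = (C₁ + C₂x)e^(7x)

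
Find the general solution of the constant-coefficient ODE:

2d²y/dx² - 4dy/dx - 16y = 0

Characteristic equation: 2r² - 4r - 16 = 0
Divide by 2: r² - 2r - 8 = 0
Roots: r = 4, -2 (distinct real)
General solution: y = C₁e^(4x) + C₂e^(-2x)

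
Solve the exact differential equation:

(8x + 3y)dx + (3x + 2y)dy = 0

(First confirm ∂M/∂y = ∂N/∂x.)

Verify exactness: ∂M/∂y = ∂N/∂x ✓
Find F(x,y) such that ∂F/∂x = M, ∂F/∂y = N
Solution: 4x² + 3xy + y² = C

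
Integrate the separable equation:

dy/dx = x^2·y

Separating variables and integrating:
ln|y| = x^3/3 + C

General solution: y = Ce^(x^3/3)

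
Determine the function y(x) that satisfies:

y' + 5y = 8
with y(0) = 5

General solution: y = 8/5 + Ce^(-5x)
Applying y(0) = 5: C = 5 - 8/5 = 17/5
Particular solution: y = 8/5 + (17/5)e^(-5x)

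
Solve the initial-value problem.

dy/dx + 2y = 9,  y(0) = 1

General solution: y = 9/2 + Ce^(-2x)
Applying y(0) = 1: C = 1 - 9/2 = -7/2
Particular solution: y = 9/2 - (7/2)e^(-2x)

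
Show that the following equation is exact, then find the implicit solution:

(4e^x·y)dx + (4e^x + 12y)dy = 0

Verify exactness: ∂M/∂y = ∂N/∂x ✓
Find F(x,y) such that ∂F/∂x = M, ∂F/∂y = N
Solution: 4e^x·y + 6y² = C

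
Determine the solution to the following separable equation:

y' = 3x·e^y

Separating variables and integrating:
-e^(-y) = 3x²/2 + C

General solution: y = -ln(C - 3x²/2)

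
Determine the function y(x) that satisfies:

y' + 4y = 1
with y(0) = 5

General solution: y = 1/4 + Ce^(-4x)
Applying y(0) = 5: C = 5 - 1/4 = 19/4
Particular solution: y = 1/4 + (19/4)e^(-4x)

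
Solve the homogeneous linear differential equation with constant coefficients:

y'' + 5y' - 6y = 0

Characteristic equation: r² + 5r - 6 = 0
Roots: r = 1, -6 (distinct real)
General solution: y = C₁e^x + C₂e^(-6x)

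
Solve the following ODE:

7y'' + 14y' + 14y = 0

Characteristic equation: 7r² + 14r + 14 = 0
Divide by 7: r² + 2r + 2 = 0
Roots: r = -1 ± i (complex conjugates)
General solution: y = e^(-x)(C₁cos(x) + C₂sin(x))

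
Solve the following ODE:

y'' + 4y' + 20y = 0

Characteristic equation: r² + 4r + 20 = 0
Roots: r = -2 ± 4i (complex conjugates)
General solution: y = e^(-2x)(C₁cos(4x) + C₂sin(4x))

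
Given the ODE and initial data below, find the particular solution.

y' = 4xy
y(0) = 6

General solution: y = Ce^(2x²)
Applying IC y(0) = 6:
Particular solution: y = 6e^(2x²)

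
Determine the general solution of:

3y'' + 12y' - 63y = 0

Characteristic equation: 3r² + 12r - 63 = 0
Divide by 3: r² + 4r - 21 = 0
Roots: r = 3, -7 (distinct real)
General solution: y = C₁e^(3x) + C₂e^(-7x)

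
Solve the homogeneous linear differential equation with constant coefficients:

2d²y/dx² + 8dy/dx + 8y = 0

Characteristic equation: 2r² + 8r + 8 = 0
Divide by 2: r² + 4r + 4 = 0
Factored: (r + 2)² = 0
Repeated root: r = -2
General solution: y = (C₁ + C₂x)e^(-2x)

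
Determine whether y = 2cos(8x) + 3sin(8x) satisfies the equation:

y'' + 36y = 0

Verification:
y'' = -128cos(8x) - 192sin(8x)
y'' + 36y ≠ 0 (frequency mismatch: got 64 instead of 36)

No, it is not a solution.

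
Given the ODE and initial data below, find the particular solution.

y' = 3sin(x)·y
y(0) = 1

General solution: y = Ce^(-3cos(x))
Applying IC y(0) = 1:
Particular solution: y = e^(3(1-cos(x)))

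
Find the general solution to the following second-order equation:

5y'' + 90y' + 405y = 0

Characteristic equation: 5r² + 90r + 405 = 0
Divide by 5: r² + 18r + 81 = 0
Factored: (r + 9)² = 0
Repeated root: r = -9
General solution: y = (C₁ + C₂x)e^(-9x)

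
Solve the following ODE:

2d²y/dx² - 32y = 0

Characteristic equation: 2r² - 32 = 0
Divide by 2: r² - 16 = 0
Roots: r = 4, -4 (distinct real)
General solution: y = C₁e^(4x) + C₂e^(-4x)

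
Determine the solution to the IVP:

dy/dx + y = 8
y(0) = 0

General solution: y = 8 + Ce^(-x)
Applying y(0) = 0: C = 0 - 8 = -8
Particular solution: y = 8 - 8e^(-x)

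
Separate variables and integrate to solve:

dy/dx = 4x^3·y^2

Separating variables and integrating:
-1/y = x^4 + C

General solution: y^-1 = -x^4 + C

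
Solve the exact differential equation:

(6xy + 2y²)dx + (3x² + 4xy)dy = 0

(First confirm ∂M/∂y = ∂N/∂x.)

Verify exactness: ∂M/∂y = ∂N/∂x ✓
Find F(x,y) such that ∂F/∂x = M, ∂F/∂y = N
Solution: 3x²y + 2xy² = C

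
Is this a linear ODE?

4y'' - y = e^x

Yes. Linear (y and its derivatives appear to the first power only, no products of y terms)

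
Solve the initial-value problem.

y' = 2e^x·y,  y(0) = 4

General solution: y = Ce^(2e^x)
Applying IC y(0) = 4:
Particular solution: y = 4e^(2(e^x - 1))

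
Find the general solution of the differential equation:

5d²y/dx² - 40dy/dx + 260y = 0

Characteristic equation: 5r² - 40r + 260 = 0
Divide by 5: r² - 8r + 52 = 0
Roots: r = 4 ± 6i (complex conjugates)
General solution: y = e^(4x)(C₁cos(6x) + C₂sin(6x))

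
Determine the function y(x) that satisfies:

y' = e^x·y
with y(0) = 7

General solution: y = Ce^(e^x)
Applying IC y(0) = 7:
Particular solution: y = 7e^(e^x - 1)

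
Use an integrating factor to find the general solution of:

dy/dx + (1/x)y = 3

Using integrating factor method:

General solution: y = (3/2)x + C/x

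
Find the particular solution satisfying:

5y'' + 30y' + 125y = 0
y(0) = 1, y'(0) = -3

General solution: y = e^(-3x)(C₁cos(4x) + C₂sin(4x))
Complex roots r = -3 ± 4i
Applying ICs: C₁ = 1, C₂ = 0
Particular solution: y = e^(-3x)(cos(4x))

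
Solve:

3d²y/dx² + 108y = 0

Characteristic equation: 3r² + 108 = 0
Divide by 3: r² + 36 = 0
Roots: r = ±6i (complex conjugates)
General solution: y = C₁cos(6x) + C₂sin(6x)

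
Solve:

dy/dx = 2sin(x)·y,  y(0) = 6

General solution: y = Ce^(-2cos(x))
Applying IC y(0) = 6:
Particular solution: y = 6e^(2(1-cos(x)))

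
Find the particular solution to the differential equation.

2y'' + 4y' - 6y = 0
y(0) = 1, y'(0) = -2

General solution: y = C₁e^x + C₂e^(-3x)
Applying ICs: C₁ = 1/4, C₂ = 3/4
Particular solution: y = (1/4)e^x + (3/4)e^(-3x)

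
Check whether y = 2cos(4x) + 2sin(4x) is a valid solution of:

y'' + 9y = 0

Verification:
y'' = -32cos(4x) - 32sin(4x)
y'' + 9y ≠ 0 (frequency mismatch: got 16 instead of 9)

No, it is not a solution.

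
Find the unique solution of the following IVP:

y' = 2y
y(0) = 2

General solution: y = Ce^(2x)
Applying IC y(0) = 2:
Particular solution: y = 2e^(2x)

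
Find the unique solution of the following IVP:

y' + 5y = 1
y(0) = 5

General solution: y = 1/5 + Ce^(-5x)
Applying y(0) = 5: C = 5 - 1/5 = 24/5
Particular solution: y = 1/5 + (24/5)e^(-5x)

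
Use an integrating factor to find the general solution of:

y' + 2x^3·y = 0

Using integrating factor method:

General solution: y = Ce^(-x^4/2)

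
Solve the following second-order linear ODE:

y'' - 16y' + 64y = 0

Characteristic equation: r² - 16r + 64 = 0
Factored: (r - 8)² = 0
Repeated root: r = 8
General solution: y = (C₁ + C₂x)e^(8x)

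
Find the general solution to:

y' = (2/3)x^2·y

Separating variables and integrating:
ln|y| = 2x^3/9 + C

General solution: y = Ce^(2x^3/9)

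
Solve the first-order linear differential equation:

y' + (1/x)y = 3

Using integrating factor method:

General solution: y = (3/2)x + C/x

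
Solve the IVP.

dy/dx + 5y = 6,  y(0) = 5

General solution: y = 6/5 + Ce^(-5x)
Applying y(0) = 5: C = 5 - 6/5 = 19/5
Particular solution: y = 6/5 + (19/5)e^(-5x)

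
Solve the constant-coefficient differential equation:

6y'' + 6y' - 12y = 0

Characteristic equation: 6r² + 6r - 12 = 0
Divide by 6: r² + r - 2 = 0
Roots: r = 1, -2 (distinct real)
General solution: y = C₁e^x + C₂e^(-2x)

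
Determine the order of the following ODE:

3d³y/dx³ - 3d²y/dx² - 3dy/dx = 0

The order is 3 (highest derivative is of order 3).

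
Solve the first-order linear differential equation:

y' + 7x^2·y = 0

Using integrating factor method:

General solution: y = Ce^(-7x^3/3)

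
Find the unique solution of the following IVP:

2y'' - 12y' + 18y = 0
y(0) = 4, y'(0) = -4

General solution: y = (C₁ + C₂x)e^(3x)
Repeated root r = 3
Applying ICs: C₁ = 4, C₂ = -16
Particular solution: y = (4 - 16x)e^(3x)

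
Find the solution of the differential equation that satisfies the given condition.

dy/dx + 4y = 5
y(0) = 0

General solution: y = 5/4 + Ce^(-4x)
Applying y(0) = 0: C = 0 - 5/4 = -5/4
Particular solution: y = 5/4 - (5/4)e^(-4x)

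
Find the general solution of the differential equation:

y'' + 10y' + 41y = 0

Characteristic equation: r² + 10r + 41 = 0
Roots: r = -5 ± 4i (complex conjugates)
General solution: y = e^(-5x)(C₁cos(4x) + C₂sin(4x))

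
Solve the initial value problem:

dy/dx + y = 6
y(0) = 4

General solution: y = 6 + Ce^(-x)
Applying y(0) = 4: C = 4 - 6 = -2
Particular solution: y = 6 - 2e^(-x)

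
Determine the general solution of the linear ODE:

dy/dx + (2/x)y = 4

Using integrating factor method:

General solution: y = (4/3)x + Cx^(-2)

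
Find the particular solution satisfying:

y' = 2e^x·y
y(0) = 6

General solution: y = Ce^(2e^x)
Applying IC y(0) = 6:
Particular solution: y = 6e^(2(e^x - 1))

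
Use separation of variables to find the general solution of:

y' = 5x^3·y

Separating variables and integrating:
ln|y| = 5x^4/4 + C

General solution: y = Ce^(5x^4/4)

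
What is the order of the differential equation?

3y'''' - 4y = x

The order is 4 (highest derivative is of order 4).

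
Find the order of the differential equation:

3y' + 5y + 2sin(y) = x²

The order is 1 (highest derivative is of order 1).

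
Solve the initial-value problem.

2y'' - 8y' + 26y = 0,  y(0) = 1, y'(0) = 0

General solution: y = e^(2x)(C₁cos(3x) + C₂sin(3x))
Complex roots r = 2 ± 3i
Applying ICs: C₁ = 1, C₂ = -2/3
Particular solution: y = e^(2x)(cos(3x) - (2/3)sin(3x))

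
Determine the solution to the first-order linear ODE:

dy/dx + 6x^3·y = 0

Using integrating factor method:

General solution: y = Ce^(-3x^4/2)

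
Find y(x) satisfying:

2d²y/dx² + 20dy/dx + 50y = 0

Characteristic equation: 2r² + 20r + 50 = 0
Divide by 2: r² + 10r + 25 = 0
Factored: (r + 5)² = 0
Repeated root: r = -5
General solution: y = (C₁ + C₂x)e^(-5x)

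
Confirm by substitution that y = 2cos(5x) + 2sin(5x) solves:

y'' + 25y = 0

Verification:
y'' = -50cos(5x) - 50sin(5x)
y'' + 25y = 0 ✓

Yes, it is a solution.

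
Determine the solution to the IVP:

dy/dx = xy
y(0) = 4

General solution: y = Ce^(x²/2)
Applying IC y(0) = 4:
Particular solution: y = 4e^(x²/2)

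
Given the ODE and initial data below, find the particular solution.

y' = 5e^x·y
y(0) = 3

General solution: y = Ce^(5e^x)
Applying IC y(0) = 3:
Particular solution: y = 3e^(5(e^x - 1))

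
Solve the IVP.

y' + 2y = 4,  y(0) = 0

General solution: y = 2 + Ce^(-2x)
Applying y(0) = 0: C = 0 - 2 = -2
Particular solution: y = 2 - 2e^(-2x)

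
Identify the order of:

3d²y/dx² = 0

The order is 2 (highest derivative is of order 2).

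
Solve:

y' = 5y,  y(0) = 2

General solution: y = Ce^(5x)
Applying IC y(0) = 2:
Particular solution: y = 2e^(5x)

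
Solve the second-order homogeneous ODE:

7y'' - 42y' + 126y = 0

Characteristic equation: 7r² - 42r + 126 = 0
Divide by 7: r² - 6r + 18 = 0
Roots: r = 3 ± 3i (complex conjugates)
General solution: y = e^(3x)(C₁cos(3x) + C₂sin(3x))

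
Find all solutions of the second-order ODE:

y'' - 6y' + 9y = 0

Characteristic equation: r² - 6r + 9 = 0
Factored: (r - 3)² = 0
Repeated root: r = 3
General solution: y = (C₁ + C₂x)e^(3x)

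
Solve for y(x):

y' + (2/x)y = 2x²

Using integrating factor method:

General solution: y = (2/5)x^3 + Cx^(-2)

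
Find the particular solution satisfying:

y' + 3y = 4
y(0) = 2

General solution: y = 4/3 + Ce^(-3x)
Applying y(0) = 2: C = 2 - 4/3 = 2/3
Particular solution: y = 4/3 + (2/3)e^(-3x)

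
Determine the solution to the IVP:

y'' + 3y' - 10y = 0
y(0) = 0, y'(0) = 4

General solution: y = C₁e^(2x) + C₂e^(-5x)
Applying ICs: C₁ = 4/7, C₂ = -4/7
Particular solution: y = (4/7)e^(2x) - (4/7)e^(-5x)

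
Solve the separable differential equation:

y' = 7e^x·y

Separating variables and integrating:
ln|y| = 7e^x + C

General solution: y = Ce^(7e^x)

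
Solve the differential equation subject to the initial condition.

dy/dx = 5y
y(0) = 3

General solution: y = Ce^(5x)
Applying IC y(0) = 3:
Particular solution: y = 3e^(5x)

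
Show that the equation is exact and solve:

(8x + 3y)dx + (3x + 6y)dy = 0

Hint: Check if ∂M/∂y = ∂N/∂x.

Verify exactness: ∂M/∂y = ∂N/∂x ✓
Find F(x,y) such that ∂F/∂x = M, ∂F/∂y = N
Solution: 4x² + 3xy + 3y² = C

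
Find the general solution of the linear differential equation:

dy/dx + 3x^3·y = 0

Using integrating factor method:

General solution: y = Ce^(-3x^4/4)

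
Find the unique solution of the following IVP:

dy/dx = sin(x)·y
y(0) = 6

General solution: y = Ce^(-cos(x))
Applying IC y(0) = 6:
Particular solution: y = 6e^(1-cos(x))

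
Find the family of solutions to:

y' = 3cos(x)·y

Separating variables and integrating:
ln|y| = 3sin(x) + C

General solution: y = Ce^(3sin(x))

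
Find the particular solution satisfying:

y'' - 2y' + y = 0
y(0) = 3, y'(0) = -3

General solution: y = (C₁ + C₂x)e^x
Repeated root r = 1
Applying ICs: C₁ = 3, C₂ = -6
Particular solution: y = (3 - 6x)e^x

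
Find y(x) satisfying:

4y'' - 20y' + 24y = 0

Characteristic equation: 4r² - 20r + 24 = 0
Divide by 4: r² - 5r + 6 = 0
Roots: r = 3, 2 (distinct real)
General solution: y = C₁e^(3x) + C₂e^(2x)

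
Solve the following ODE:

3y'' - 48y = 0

Characteristic equation: 3r² - 48 = 0
Divide by 3: r² - 16 = 0
Roots: r = 4, -4 (distinct real)
General solution: y = C₁e^(4x) + C₂e^(-4x)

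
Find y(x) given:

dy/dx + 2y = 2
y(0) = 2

General solution: y = 1 + Ce^(-2x)
Applying y(0) = 2: C = 2 - 1 = 1
Particular solution: y = 1 + e^(-2x)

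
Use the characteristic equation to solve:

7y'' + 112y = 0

Characteristic equation: 7r² + 112 = 0
Divide by 7: r² + 16 = 0
Roots: r = ±4i (complex conjugates)
General solution: y = C₁cos(4x) + C₂sin(4x)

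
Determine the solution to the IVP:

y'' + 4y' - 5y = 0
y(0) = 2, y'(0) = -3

General solution: y = C₁e^x + C₂e^(-5x)
Applying ICs: C₁ = 7/6, C₂ = 5/6
Particular solution: y = (7/6)e^x + (5/6)e^(-5x)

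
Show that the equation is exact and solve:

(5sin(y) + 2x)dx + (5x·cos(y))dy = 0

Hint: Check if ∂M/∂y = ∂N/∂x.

Verify exactness: ∂M/∂y = ∂N/∂x ✓
Find F(x,y) such that ∂F/∂x = M, ∂F/∂y = N
Solution: 5x·sin(y) + x² = C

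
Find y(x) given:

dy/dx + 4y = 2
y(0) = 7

General solution: y = 1/2 + Ce^(-4x)
Applying y(0) = 7: C = 7 - 1/2 = 13/2
Particular solution: y = 1/2 + (13/2)e^(-4x)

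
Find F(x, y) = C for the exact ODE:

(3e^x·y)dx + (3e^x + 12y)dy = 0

Verify exactness: ∂M/∂y = ∂N/∂x ✓
Find F(x,y) such that ∂F/∂x = M, ∂F/∂y = N
Solution: 3e^x·y + 6y² = C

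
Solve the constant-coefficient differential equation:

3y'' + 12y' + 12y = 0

Characteristic equation: 3r² + 12r + 12 = 0
Divide by 3: r² + 4r + 4 = 0
Factored: (r + 2)² = 0
Repeated root: r = -2
General solution: y = (C₁ + C₂x)e^(-2x)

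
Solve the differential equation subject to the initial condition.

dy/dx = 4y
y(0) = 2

General solution: y = Ce^(4x)
Applying IC y(0) = 2:
Particular solution: y = 2e^(4x)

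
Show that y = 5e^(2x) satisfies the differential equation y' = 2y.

Verification:
y = 5e^(2x)
y' = 10e^(2x)
2y = 10e^(2x)
y' = 2y ✓

Yes, it is a solution.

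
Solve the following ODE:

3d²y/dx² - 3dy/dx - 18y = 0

Characteristic equation: 3r² - 3r - 18 = 0
Divide by 3: r² - r - 6 = 0
Roots: r = 3, -2 (distinct real)
General solution: y = C₁e^(3x) + C₂e^(-2x)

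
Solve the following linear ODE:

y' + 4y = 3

Using integrating factor method:

General solution: y = 3/4 + Ce^(-4x)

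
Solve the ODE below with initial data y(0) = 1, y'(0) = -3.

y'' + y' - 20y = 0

General solution: y = C₁e^(4x) + C₂e^(-5x)
Applying ICs: C₁ = 2/9, C₂ = 7/9
Particular solution: y = (2/9)e^(4x) + (7/9)e^(-5x)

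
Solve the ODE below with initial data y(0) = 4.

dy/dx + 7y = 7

General solution: y = 1 + Ce^(-7x)
Applying y(0) = 4: C = 4 - 1 = 3
Particular solution: y = 1 + 3e^(-7x)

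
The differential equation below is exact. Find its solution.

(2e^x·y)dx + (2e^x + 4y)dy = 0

Verify exactness: ∂M/∂y = ∂N/∂x ✓
Find F(x,y) such that ∂F/∂x = M, ∂F/∂y = N
Solution: 2e^x·y + 2y² = C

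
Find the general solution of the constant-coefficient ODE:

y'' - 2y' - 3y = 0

Characteristic equation: r² - 2r - 3 = 0
Roots: r = 3, -1 (distinct real)
General solution: y = C₁e^(3x) + C₂e^(-x)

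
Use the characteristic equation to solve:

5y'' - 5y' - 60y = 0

Characteristic equation: 5r² - 5r - 60 = 0
Divide by 5: r² - r - 12 = 0
Roots: r = 4, -3 (distinct real)
General solution: y = C₁e^(4x) + C₂e^(-3x)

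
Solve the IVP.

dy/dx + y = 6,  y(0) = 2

General solution: y = 6 + Ce^(-x)
Applying y(0) = 2: C = 2 - 6 = -4
Particular solution: y = 6 - 4e^(-x)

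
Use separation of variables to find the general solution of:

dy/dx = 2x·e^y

Separating variables and integrating:
-e^(-y) = x² + C

General solution: y = -ln(C - x²)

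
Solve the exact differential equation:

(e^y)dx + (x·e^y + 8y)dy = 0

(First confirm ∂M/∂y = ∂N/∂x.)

Verify exactness: ∂M/∂y = ∂N/∂x ✓
Find F(x,y) such that ∂F/∂x = M, ∂F/∂y = N
Solution: x·e^y + 4y² = C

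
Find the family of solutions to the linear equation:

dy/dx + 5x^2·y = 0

Using integrating factor method:

General solution: y = Ce^(-5x^3/3)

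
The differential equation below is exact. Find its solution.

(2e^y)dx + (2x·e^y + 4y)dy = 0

Verify exactness: ∂M/∂y = ∂N/∂x ✓
Find F(x,y) such that ∂F/∂x = M, ∂F/∂y = N
Solution: 2x·e^y + 2y² = C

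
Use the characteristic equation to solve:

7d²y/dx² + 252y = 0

Characteristic equation: 7r² + 252 = 0
Divide by 7: r² + 36 = 0
Roots: r = ±6i (complex conjugates)
General solution: y = C₁cos(6x) + C₂sin(6x)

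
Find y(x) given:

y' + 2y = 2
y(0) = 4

General solution: y = 1 + Ce^(-2x)
Applying y(0) = 4: C = 4 - 1 = 3
Particular solution: y = 1 + 3e^(-2x)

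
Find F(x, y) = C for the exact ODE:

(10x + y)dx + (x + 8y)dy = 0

Verify exactness: ∂M/∂y = ∂N/∂x ✓
Find F(x,y) such that ∂F/∂x = M, ∂F/∂y = N
Solution: 5x² + xy + 4y² = C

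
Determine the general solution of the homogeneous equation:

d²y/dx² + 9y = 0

Characteristic equation: r² + 9 = 0
Roots: r = ±3i (complex conjugates)
General solution: y = C₁cos(3x) + C₂sin(3x)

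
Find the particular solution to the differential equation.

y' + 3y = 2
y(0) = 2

General solution: y = 2/3 + Ce^(-3x)
Applying y(0) = 2: C = 2 - 2/3 = 4/3
Particular solution: y = 2/3 + (4/3)e^(-3x)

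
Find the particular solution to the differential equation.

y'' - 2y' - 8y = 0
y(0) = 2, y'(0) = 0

General solution: y = C₁e^(4x) + C₂e^(-2x)
Applying ICs: C₁ = 2/3, C₂ = 4/3
Particular solution: y = (2/3)e^(4x) + (4/3)e^(-2x)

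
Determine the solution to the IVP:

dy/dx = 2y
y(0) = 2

General solution: y = Ce^(2x)
Applying IC y(0) = 2:
Particular solution: y = 2e^(2x)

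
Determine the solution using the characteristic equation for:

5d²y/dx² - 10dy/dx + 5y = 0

Characteristic equation: 5r² - 10r + 5 = 0
Divide by 5: r² - 2r + 1 = 0
Factored: (r - 1)² = 0
Repeated root: r = 1
General solution: y = (C₁ + C₂x)e^x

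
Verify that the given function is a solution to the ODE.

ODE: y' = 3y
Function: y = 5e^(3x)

Verification:
y = 5e^(3x)
y' = 15e^(3x)
3y = 15e^(3x)
y' = 3y ✓

Yes, it is a solution.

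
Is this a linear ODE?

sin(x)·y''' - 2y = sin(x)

Yes. Linear (y and its derivatives appear to the first power only, no products of y terms)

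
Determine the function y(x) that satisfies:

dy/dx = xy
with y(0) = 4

General solution: y = Ce^(x²/2)
Applying IC y(0) = 4:
Particular solution: y = 4e^(x²/2)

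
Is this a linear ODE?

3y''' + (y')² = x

No. Nonlinear ((y')² term)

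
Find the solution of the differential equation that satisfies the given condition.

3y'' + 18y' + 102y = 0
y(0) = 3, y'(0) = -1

General solution: y = e^(-3x)(C₁cos(5x) + C₂sin(5x))
Complex roots r = -3 ± 5i
Applying ICs: C₁ = 3, C₂ = 8/5
Particular solution: y = e^(-3x)(3cos(5x) + (8/5)sin(5x))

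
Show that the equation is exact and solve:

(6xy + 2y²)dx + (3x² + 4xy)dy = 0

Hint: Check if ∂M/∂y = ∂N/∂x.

Verify exactness: ∂M/∂y = ∂N/∂x ✓
Find F(x,y) such that ∂F/∂x = M, ∂F/∂y = N
Solution: 3x²y + 2xy² = C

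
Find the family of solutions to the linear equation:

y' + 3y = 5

Using integrating factor method:

General solution: y = 5/3 + Ce^(-3x)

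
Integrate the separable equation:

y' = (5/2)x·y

Separating variables and integrating:
ln|y| = 5x^2/4 + C

General solution: y = Ce^(5x^2/4)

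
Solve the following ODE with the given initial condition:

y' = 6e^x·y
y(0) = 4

General solution: y = Ce^(6e^x)
Applying IC y(0) = 4:
Particular solution: y = 4e^(6(e^x - 1))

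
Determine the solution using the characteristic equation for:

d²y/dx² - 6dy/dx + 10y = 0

Characteristic equation: r² - 6r + 10 = 0
Roots: r = 3 ± i (complex conjugates)
General solution: y = e^(3x)(C₁cos(x) + C₂sin(x))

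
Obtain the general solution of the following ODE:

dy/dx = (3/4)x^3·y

Separating variables and integrating:
ln|y| = 3x^4/16 + C

General solution: y = Ce^(3x^4/16)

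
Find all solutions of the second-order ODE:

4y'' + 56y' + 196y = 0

Characteristic equation: 4r² + 56r + 196 = 0
Divide by 4: r² + 14r + 49 = 0
Factored: (r + 7)² = 0
Repeated root: r = -7
General solution: y = (C₁ + C₂x)e^(-7x)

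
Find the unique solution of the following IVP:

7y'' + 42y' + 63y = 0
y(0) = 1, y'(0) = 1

General solution: y = (C₁ + C₂x)e^(-3x)
Repeated root r = -3
Applying ICs: C₁ = 1, C₂ = 4
Particular solution: y = (1 + 4x)e^(-3x)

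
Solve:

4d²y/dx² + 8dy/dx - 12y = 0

Characteristic equation: 4r² + 8r - 12 = 0
Divide by 4: r² + 2r - 3 = 0
Roots: r = 1, -3 (distinct real)
General solution: y = C₁e^x + C₂e^(-3x)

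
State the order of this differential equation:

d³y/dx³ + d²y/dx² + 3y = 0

The order is 3 (highest derivative is of order 3).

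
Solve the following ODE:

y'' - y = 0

Characteristic equation: r² - 1 = 0
Roots: r = 1, -1 (distinct real)
General solution: y = C₁e^x + C₂e^(-x)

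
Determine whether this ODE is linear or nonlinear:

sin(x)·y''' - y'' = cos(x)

Linear (y and its derivatives appear to the first power only, no products of y terms)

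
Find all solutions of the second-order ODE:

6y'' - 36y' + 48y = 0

Characteristic equation: 6r² - 36r + 48 = 0
Divide by 6: r² - 6r + 8 = 0
Roots: r = 4, 2 (distinct real)
General solution: y = C₁e^(4x) + C₂e^(2x)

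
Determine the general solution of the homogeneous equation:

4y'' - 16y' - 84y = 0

Characteristic equation: 4r² - 16r - 84 = 0
Divide by 4: r² - 4r - 21 = 0
Roots: r = 7, -3 (distinct real)
General solution: y = C₁e^(7x) + C₂e^(-3x)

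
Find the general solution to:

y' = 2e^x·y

Separating variables and integrating:
ln|y| = 2e^x + C

General solution: y = Ce^(2e^x)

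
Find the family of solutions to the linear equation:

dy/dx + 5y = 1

Using integrating factor method:

General solution: y = 1/5 + Ce^(-5x)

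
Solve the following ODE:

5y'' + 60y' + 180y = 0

Characteristic equation: 5r² + 60r + 180 = 0
Divide by 5: r² + 12r + 36 = 0
Factored: (r + 6)² = 0
Repeated root: r = -6
General solution: y = (C₁ + C₂x)e^(-6x)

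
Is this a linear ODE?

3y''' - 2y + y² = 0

No. Nonlinear (y² term)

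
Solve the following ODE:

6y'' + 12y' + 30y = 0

Characteristic equation: 6r² + 12r + 30 = 0
Divide by 6: r² + 2r + 5 = 0
Roots: r = -1 ± 2i (complex conjugates)
General solution: y = e^(-x)(C₁cos(2x) + C₂sin(2x))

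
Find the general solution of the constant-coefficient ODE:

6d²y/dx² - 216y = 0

Characteristic equation: 6r² - 216 = 0
Divide by 6: r² - 36 = 0
Roots: r = 6, -6 (distinct real)
General solution: y = C₁e^(6x) + C₂e^(-6x)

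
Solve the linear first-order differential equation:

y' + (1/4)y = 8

Using integrating factor method:

General solution: y = 32 + Ce^(-x/4)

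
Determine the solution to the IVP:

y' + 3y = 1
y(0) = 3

General solution: y = 1/3 + Ce^(-3x)
Applying y(0) = 3: C = 3 - 1/3 = 8/3
Particular solution: y = 1/3 + (8/3)e^(-3x)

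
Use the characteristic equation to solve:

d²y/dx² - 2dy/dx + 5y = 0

Characteristic equation: r² - 2r + 5 = 0
Roots: r = 1 ± 2i (complex conjugates)
General solution: y = e^x(C₁cos(2x) + C₂sin(2x))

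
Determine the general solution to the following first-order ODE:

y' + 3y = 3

Using integrating factor method:

General solution: y = 1 + Ce^(-3x)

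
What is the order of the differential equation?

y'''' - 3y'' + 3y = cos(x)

The order is 4 (highest derivative is of order 4).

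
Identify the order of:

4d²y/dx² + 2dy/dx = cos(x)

The order is 2 (highest derivative is of order 2).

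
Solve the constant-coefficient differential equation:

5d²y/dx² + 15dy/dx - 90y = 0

Characteristic equation: 5r² + 15r - 90 = 0
Divide by 5: r² + 3r - 18 = 0
Roots: r = 3, -6 (distinct real)
General solution: y = C₁e^(3x) + C₂e^(-6x)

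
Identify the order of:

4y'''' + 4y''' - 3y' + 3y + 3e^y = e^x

The order is 4 (highest derivative is of order 4).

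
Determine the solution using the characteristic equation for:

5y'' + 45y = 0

Characteristic equation: 5r² + 45 = 0
Divide by 5: r² + 9 = 0
Roots: r = ±3i (complex conjugates)
General solution: y = C₁cos(3x) + C₂sin(3x)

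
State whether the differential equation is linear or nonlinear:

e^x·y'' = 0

Linear (y and its derivatives appear to the first power only, no products of y terms)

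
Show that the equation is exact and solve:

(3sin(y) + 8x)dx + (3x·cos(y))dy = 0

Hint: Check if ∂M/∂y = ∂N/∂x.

Verify exactness: ∂M/∂y = ∂N/∂x ✓
Find F(x,y) such that ∂F/∂x = M, ∂F/∂y = N
Solution: 3x·sin(y) + 4x² = C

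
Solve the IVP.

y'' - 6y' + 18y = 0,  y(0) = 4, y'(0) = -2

General solution: y = e^(3x)(C₁cos(3x) + C₂sin(3x))
Complex roots r = 3 ± 3i
Applying ICs: C₁ = 4, C₂ = -14/3
Particular solution: y = e^(3x)(4cos(3x) - (14/3)sin(3x))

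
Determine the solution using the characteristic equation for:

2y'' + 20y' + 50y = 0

Characteristic equation: 2r² + 20r + 50 = 0
Divide by 2: r² + 10r + 25 = 0
Factored: (r + 5)² = 0
Repeated root: r = -5
General solution: y = (C₁ + C₂x)e^(-5x)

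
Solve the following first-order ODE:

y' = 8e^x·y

Separating variables and integrating:
ln|y| = 8e^x + C

General solution: y = Ce^(8e^x)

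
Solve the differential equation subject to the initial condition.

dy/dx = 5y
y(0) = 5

General solution: y = Ce^(5x)
Applying IC y(0) = 5:
Particular solution: y = 5e^(5x)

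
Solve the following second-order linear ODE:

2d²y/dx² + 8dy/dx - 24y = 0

Characteristic equation: 2r² + 8r - 24 = 0
Divide by 2: r² + 4r - 12 = 0
Roots: r = 2, -6 (distinct real)
General solution: y = C₁e^(2x) + C₂e^(-6x)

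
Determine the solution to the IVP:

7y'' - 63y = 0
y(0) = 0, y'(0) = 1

General solution: y = C₁e^(3x) + C₂e^(-3x)
Applying ICs: C₁ = 1/6, C₂ = -1/6
Particular solution: y = (1/6)e^(3x) - (1/6)e^(-3x)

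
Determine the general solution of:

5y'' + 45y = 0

Characteristic equation: 5r² + 45 = 0
Divide by 5: r² + 9 = 0
Roots: r = ±3i (complex conjugates)
General solution: y = C₁cos(3x) + C₂sin(3x)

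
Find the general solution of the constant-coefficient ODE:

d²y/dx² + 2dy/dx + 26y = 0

Characteristic equation: r² + 2r + 26 = 0
Roots: r = -1 ± 5i (complex conjugates)
General solution: y = e^(-x)(C₁cos(5x) + C₂sin(5x))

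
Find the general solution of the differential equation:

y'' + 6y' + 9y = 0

Characteristic equation: r² + 6r + 9 = 0
Factored: (r + 3)² = 0
Repeated root: r = -3
General solution: y = (C₁ + C₂x)e^(-3x)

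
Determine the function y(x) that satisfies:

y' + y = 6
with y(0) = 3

General solution: y = 6 + Ce^(-x)
Applying y(0) = 3: C = 3 - 6 = -3
Particular solution: y = 6 - 3e^(-x)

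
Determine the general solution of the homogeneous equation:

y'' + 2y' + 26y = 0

Characteristic equation: r² + 2r + 26 = 0
Roots: r = -1 ± 5i (complex conjugates)
General solution: y = e^(-x)(C₁cos(5x) + C₂sin(5x))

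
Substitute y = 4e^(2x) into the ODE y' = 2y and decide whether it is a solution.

Verification:
y = 4e^(2x)
y' = 8e^(2x)
2y = 8e^(2x)
y' = 2y ✓

Yes, it is a solution.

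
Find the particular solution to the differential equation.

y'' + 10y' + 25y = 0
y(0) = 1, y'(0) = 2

General solution: y = (C₁ + C₂x)e^(-5x)
Repeated root r = -5
Applying ICs: C₁ = 1, C₂ = 7
Particular solution: y = (1 + 7x)e^(-5x)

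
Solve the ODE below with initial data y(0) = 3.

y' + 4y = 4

General solution: y = 1 + Ce^(-4x)
Applying y(0) = 3: C = 3 - 1 = 2
Particular solution: y = 1 + 2e^(-4x)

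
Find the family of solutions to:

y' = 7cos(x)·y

Separating variables and integrating:
ln|y| = 7sin(x) + C

General solution: y = Ce^(7sin(x))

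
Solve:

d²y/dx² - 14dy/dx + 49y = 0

Characteristic equation: r² - 14r + 49 = 0
Factored: (r - 7)² = 0
Repeated root: r = 7
General solution: y = (C₁ + C₂x)e^(7x)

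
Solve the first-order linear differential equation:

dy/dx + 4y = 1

Using integrating factor method:

General solution: y = 1/4 + Ce^(-4x)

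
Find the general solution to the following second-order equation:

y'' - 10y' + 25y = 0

Characteristic equation: r² - 10r + 25 = 0
Factored: (r - 5)² = 0
Repeated root: r = 5
General solution: y = (C₁ + C₂x)e^(5x)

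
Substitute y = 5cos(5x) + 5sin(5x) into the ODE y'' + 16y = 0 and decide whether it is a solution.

Verification:
y'' = -125cos(5x) - 125sin(5x)
y'' + 16y ≠ 0 (frequency mismatch: got 25 instead of 16)

No, it is not a solution.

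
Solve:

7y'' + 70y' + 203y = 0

Characteristic equation: 7r² + 70r + 203 = 0
Divide by 7: r² + 10r + 29 = 0
Roots: r = -5 ± 2i (complex conjugates)
General solution: y = e^(-5x)(C₁cos(2x) + C₂sin(2x))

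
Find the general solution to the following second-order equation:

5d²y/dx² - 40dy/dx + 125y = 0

Characteristic equation: 5r² - 40r + 125 = 0
Divide by 5: r² - 8r + 25 = 0
Roots: r = 4 ± 3i (complex conjugates)
General solution: y = e^(4x)(C₁cos(3x) + C₂sin(3x))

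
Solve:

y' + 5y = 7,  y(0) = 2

General solution: y = 7/5 + Ce^(-5x)
Applying y(0) = 2: C = 2 - 7/5 = 3/5
Particular solution: y = 7/5 + (3/5)e^(-5x)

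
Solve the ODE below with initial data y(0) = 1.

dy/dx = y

General solution: y = Ce^x
Applying IC y(0) = 1:
Particular solution: y = e^x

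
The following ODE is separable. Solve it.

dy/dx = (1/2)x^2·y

Separating variables and integrating:
ln|y| = x^3/6 + C

General solution: y = Ce^(x^3/6)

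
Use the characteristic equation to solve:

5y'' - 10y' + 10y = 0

Characteristic equation: 5r² - 10r + 10 = 0
Divide by 5: r² - 2r + 2 = 0
Roots: r = 1 ± i (complex conjugates)
General solution: y = e^x(C₁cos(x) + C₂sin(x))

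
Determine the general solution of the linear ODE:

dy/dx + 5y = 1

Using integrating factor method:

General solution: y = 1/5 + Ce^(-5x)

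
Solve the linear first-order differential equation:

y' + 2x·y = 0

Using integrating factor method:

General solution: y = Ce^(-x^2)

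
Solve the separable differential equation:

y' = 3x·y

Separating variables and integrating:
ln|y| = 3x^2/2 + C

General solution: y = Ce^(3x^2/2)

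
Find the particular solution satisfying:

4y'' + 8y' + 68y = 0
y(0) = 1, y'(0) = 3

General solution: y = e^(-x)(C₁cos(4x) + C₂sin(4x))
Complex roots r = -1 ± 4i
Applying ICs: C₁ = 1, C₂ = 1
Particular solution: y = e^(-x)(cos(4x) + sin(4x))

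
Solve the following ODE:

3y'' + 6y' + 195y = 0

Characteristic equation: 3r² + 6r + 195 = 0
Divide by 3: r² + 2r + 65 = 0
Roots: r = -1 ± 8i (complex conjugates)
General solution: y = e^(-x)(C₁cos(8x) + C₂sin(8x))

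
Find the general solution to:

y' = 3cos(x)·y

Separating variables and integrating:
ln|y| = 3sin(x) + C

General solution: y = Ce^(3sin(x))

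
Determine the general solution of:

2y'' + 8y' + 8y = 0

Characteristic equation: 2r² + 8r + 8 = 0
Divide by 2: r² + 4r + 4 = 0
Factored: (r + 2)² = 0
Repeated root: r = -2
General solution: y = (C₁ + C₂x)e^(-2x)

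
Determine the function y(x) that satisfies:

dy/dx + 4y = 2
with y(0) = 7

General solution: y = 1/2 + Ce^(-4x)
Applying y(0) = 7: C = 7 - 1/2 = 13/2
Particular solution: y = 1/2 + (13/2)e^(-4x)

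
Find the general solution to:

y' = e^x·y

Separating variables and integrating:
ln|y| = e^x + C

General solution: y = Ce^(e^x)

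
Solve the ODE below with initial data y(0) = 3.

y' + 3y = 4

General solution: y = 4/3 + Ce^(-3x)
Applying y(0) = 3: C = 3 - 4/3 = 5/3
Particular solution: y = 4/3 + (5/3)e^(-3x)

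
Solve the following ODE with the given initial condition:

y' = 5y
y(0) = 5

General solution: y = Ce^(5x)
Applying IC y(0) = 5:
Particular solution: y = 5e^(5x)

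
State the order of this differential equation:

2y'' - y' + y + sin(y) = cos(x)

The order is 2 (highest derivative is of order 2).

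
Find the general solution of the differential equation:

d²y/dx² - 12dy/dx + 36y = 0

Characteristic equation: r² - 12r + 36 = 0
Factored: (r - 6)² = 0
Repeated root: r = 6
General solution: y = (C₁ + C₂x)e^(6x)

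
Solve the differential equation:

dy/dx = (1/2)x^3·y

Separating variables and integrating:
ln|y| = x^4/8 + C

General solution: y = Ce^(x^4/8)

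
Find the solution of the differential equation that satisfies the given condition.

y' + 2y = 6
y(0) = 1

General solution: y = 3 + Ce^(-2x)
Applying y(0) = 1: C = 1 - 3 = -2
Particular solution: y = 3 - 2e^(-2x)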